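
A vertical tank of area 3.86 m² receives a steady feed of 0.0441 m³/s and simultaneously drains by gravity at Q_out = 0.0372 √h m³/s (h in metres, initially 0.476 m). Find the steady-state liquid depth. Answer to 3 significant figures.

1.41 m

Unsteady balance on liquid volume: A dh/dt = Q_in − 0.0372 √h. At steady state dh/dt = 0:
Q_in = 0.0372 √h_ss ⇒ √h_ss = 0.0441/0.0372 = 1.1855.
h_ss = 1.1855² = 1.4054 m. (Since h₀ = 0.476 m < h_ss, the level will rise toward this value.)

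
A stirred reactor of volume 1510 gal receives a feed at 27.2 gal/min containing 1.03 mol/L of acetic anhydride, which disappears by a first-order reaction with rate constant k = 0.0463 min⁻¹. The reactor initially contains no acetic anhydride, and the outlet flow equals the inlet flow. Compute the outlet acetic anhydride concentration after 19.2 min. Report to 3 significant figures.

Species balance: V dC/dt = Q C_in − Q C − k V C.
This is linear with rate a = Q/V + k = 0.064313 min⁻¹.
C_ss = Q C_in/(Q + kV) = 0.28849 mol/L; C(t) = C_ss + (C₀ − C_ss) e^(−a t).
C(19.2) = 0.28849 + (-0.28849)·e^(−0.064313·19.2) = 0.28849 + (-0.28849)·0.29089 = 0.20457 mol/L.

0.205 mol/L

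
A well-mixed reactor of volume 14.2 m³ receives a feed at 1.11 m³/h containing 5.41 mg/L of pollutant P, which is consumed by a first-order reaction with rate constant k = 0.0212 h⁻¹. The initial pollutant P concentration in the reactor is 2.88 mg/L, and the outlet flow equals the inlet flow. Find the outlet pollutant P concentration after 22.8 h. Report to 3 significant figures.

4.11 mg/L

Accumulation = in − out − consumed: V dC/dt = Q C_in − Q C − k V C.
dC/dt = (Q/V) C_in − (Q/V + k) C; effective rate a = Q/V + k = 0.078169 + 0.0212 = 0.099369 h⁻¹.
C_ss = Q C_in/(Q + kV) = 4.2558 mg/L; C(t) = C_ss + (C₀ − C_ss) e^(−a t).
C(22.8) = 4.2558 + (-1.3758)·e^(−0.099369·22.8) = 4.2558 + (-1.3758)·0.10377 = 4.1130 mg/L.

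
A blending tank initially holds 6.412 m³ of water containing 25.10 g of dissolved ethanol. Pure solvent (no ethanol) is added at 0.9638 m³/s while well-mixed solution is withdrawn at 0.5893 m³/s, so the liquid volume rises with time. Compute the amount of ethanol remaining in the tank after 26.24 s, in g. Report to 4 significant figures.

5.816 g

Let m(t) be the amount of ethanol. Volume: V(t) = V₀ + (Q_in − Q_out) t = 6.412 + 0.374500 t; V(26.24) = 16.2389 m³.
Solute balance: dm/dt = 0 − Q_out C = −Q_out m/V(t).
dm/m = −Q_out dt/(V₀ + 0.374500 t); integrating gives ln(m/m₀) = −(Q_out/(Q_in−Q_out)) ln(V/V₀).
m = m₀ (V₀/V)^(Q_out/(Q_in−Q_out)) = 25.10 × (6.412/16.2389)^(1.57356) = 5.81623 g.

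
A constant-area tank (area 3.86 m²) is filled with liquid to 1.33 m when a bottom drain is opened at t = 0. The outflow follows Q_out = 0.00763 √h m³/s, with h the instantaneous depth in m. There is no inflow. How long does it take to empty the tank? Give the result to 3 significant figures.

Mass balance (ρ constant): A dh/dt = −0.00763 √h.
This is separable: 2 d(√h)/dt = −0.00763/A, so √h = √h₀ − (0.00763/(2A)) t.
Tank is empty when √h = 0: t_empty = 2A√h₀/0.00763.
t_empty = 2·3.86·√1.33/0.00763 = 7.7200·1.1533/0.00763 = 1166.9 s.

1170 s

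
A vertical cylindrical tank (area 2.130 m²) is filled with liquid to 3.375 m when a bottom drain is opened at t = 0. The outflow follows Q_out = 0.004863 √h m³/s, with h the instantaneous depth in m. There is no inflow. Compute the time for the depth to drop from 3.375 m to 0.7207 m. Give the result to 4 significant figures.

Unsteady balance on liquid volume: A dh/dt = −0.004863 √h.
Separate and integrate: 2(√h − √h₀) = −(0.004863/A) t.
t = 2A(√h₀ − √h)/0.004863 = 2·2.130·(√3.375 − √0.7207)/0.004863
  = 4.26000 × (1.83712 − 0.848941) / 0.004863 = 865.645 s.

865.6 s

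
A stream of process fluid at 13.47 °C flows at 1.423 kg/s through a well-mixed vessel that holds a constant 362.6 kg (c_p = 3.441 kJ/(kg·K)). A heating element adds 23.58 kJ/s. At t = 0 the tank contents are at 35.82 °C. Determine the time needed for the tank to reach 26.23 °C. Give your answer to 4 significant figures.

M c_p dT/dt = ṁ c_p (T_in − T) + Q̇.
τ = M/ṁ = 254.814 s; T_ss = T_in + Q̇/(ṁ c_p) = 18.2856 °C.
T(t) = T_ss + (T₀ − T_ss) e^(−t/τ). Set T = 26.23:
e^(−t/τ) = (26.23 − 18.2856)/(35.82 − 18.2856) = 0.453074
t = −254.814 · ln(0.453074) = 201.736 s.

201.7 s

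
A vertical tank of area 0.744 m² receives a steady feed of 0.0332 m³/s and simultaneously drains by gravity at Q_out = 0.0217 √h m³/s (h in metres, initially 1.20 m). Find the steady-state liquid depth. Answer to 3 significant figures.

Unsteady balance on liquid volume: A dh/dt = Q_in − 0.0217 √h. At steady state dh/dt = 0:
Q_in = 0.0217 √h_ss ⇒ √h_ss = 0.0332/0.0217 = 1.5300.
h_ss = 1.5300² = 2.3408 m. (Since h₀ = 1.20 m < h_ss, the level will rise toward this value.)

2.34 m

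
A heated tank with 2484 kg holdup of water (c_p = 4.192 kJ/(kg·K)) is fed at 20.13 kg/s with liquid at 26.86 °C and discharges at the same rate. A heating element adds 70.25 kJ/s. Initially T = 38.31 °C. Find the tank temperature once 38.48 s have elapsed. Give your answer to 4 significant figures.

First-law balance (no shaft work): M c_p dT/dt = ṁ c_p (T_in − T) + 70.25.
τ = M/ṁ = 123.398 s; T_ss = T_in + Q̇/(ṁ c_p) = 26.86 + 70.25/(20.13·4.192) = 27.6925 °C.
Solution: T(t) = T_ss + (T₀ − T_ss) e^(−t/τ).
T(38.48) = 27.6925 + (10.6175)·e^(−38.48/123.398) = 27.6925 + (10.6175)·0.732101 = 35.4656 °C.

35.47 °C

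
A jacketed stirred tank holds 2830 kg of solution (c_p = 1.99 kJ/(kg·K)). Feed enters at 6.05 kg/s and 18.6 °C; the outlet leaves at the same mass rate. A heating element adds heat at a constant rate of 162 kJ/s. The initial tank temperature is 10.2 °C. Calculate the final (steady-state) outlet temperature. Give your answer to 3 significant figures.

32.1 °C

M c_p dT/dt = ṁ c_p (T_in − T) + Q̇.
At steady state dT/dt = 0 ⇒ T_ss = T_in + Q̇/(ṁ c_p) = 18.6 + 162/(6.05·1.99) = 32.056 °C.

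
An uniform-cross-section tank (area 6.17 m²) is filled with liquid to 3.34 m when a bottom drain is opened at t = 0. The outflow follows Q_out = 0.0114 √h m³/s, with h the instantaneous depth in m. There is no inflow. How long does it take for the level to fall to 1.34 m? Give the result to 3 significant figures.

725 s

Mass balance (ρ constant): A dh/dt = −0.0114 √h.
∫ h^(−1/2) dh = −(0.0114/A) ∫ dt, giving 2√h = 2√h₀ − (0.0114/A) t.
t = 2A(√h₀ − √h)/0.0114 = 2·6.17·(√3.34 − √1.34)/0.0114
  = 12.340 × (1.8276 − 1.1576) / 0.0114 = 725.23 s.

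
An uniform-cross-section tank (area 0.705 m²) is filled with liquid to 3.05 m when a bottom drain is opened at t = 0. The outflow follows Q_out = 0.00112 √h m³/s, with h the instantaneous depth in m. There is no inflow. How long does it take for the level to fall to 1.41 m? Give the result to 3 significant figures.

With no inflow, A dh/dt = −0.00112 √h.
This is separable: 2 d(√h)/dt = −0.00112/A, so √h = √h₀ − (0.00112/(2A)) t.
t = 2A(√h₀ − √h)/0.00112 = 2·0.705·(√3.05 − √1.41)/0.00112
  = 1.4100 × (1.7464 − 1.1874) / 0.00112 = 703.73 s.

704 s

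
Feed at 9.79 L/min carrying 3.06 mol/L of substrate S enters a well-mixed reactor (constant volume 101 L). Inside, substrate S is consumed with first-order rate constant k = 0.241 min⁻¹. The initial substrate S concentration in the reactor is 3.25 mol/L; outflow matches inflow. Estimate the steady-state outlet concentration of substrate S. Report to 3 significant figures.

Species balance: V dC/dt = Q C_in − Q C − k V C.
Steady state (dC/dt = 0): C_ss = Q C_in/(Q + kV) = C_in/(1 + kV/Q).
C_ss = 9.79·3.06/(9.79 + 0.241·101) = 29.957/34.131 = 0.87772 mol/L.

0.878 mol/L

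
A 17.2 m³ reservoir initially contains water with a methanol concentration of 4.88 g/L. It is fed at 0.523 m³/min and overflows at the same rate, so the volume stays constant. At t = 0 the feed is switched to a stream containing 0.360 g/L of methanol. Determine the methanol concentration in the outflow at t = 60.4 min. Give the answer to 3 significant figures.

1.08 g/L

Accumulation = in − out for the solute gives V dC/dt = Q(C_in − C).
Time constant τ = V/Q = 17.2/0.523 = 32.887 min.
This is linear first-order; C(t) = C_in + (C₀ − C_in) e^(−t/τ).
C(60.4) = 0.360 + (4.88 − 0.360)·e^(−60.4/32.887) = 0.360 + (4.5200)·0.15936 = 1.0803 g/L.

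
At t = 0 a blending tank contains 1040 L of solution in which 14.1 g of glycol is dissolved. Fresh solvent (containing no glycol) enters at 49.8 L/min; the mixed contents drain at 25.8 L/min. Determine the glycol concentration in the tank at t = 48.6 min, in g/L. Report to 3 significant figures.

0.00285 g/L

Let m(t) be the amount of glycol. Volume: V(t) = V₀ + (Q_in − Q_out) t = 1040 + 24.000 t; V(48.6) = 2206.4 L.
Species balance (pure solvent in): dm/dt = −Q_out · m/V(t).
dm/m = −Q_out dt/(V₀ + 24.000 t); integrating gives ln(m/m₀) = −(Q_out/(Q_in−Q_out)) ln(V/V₀).
m = m₀ (V₀/V)^(Q_out/(Q_in−Q_out)) = 14.1 × (1040/2206.4)^(1.0750) = 6.2816 g.
C = m/V = 6.2816/2206.4 = 0.0028470 g/L.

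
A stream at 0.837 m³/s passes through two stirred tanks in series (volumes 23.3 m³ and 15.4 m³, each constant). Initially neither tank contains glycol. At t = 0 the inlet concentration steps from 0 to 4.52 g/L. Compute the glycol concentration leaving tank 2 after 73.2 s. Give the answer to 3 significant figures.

Each tank obeys Vᵢ dCᵢ/dt = Q(Cᵢ₋₁ − Cᵢ), so τᵢ = Vᵢ/Q.
τ₁ = 23.3/0.837 = 27.838 s; τ₂ = 15.4/0.837 = 18.399 s.
Tank 1: C₁ = C_in(1 − e^(−t/τ₁)). Tank 2 (τ₁ ≠ τ₂): C₂ = C_in[1 − (τ₁ e^(−t/τ₁) − τ₂ e^(−t/τ₂))/(τ₁ − τ₂)].
At t = 73.2: e^(−t/τ₁) = 0.072111, e^(−t/τ₂) = 0.018714.
C₂ = 4.52·[1 − (27.838·0.072111 − 18.399·0.018714)/(9.4385)] = 4.52·0.82380 = 3.7236 g/L.

3.72 g/L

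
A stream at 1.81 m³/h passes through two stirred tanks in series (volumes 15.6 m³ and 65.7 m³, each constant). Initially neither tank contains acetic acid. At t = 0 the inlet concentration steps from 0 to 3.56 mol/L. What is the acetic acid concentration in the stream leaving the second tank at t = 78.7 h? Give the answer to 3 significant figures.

Each tank obeys Vᵢ dCᵢ/dt = Q(Cᵢ₋₁ − Cᵢ), so τᵢ = Vᵢ/Q.
τ₁ = 15.6/1.81 = 8.6188 h; τ₂ = 65.7/1.81 = 36.298 h.
Tank 1: C₁ = C_in(1 − e^(−t/τ₁)). Tank 2 (τ₁ ≠ τ₂): C₂ = C_in[1 − (τ₁ e^(−t/τ₁) − τ₂ e^(−t/τ₂))/(τ₁ − τ₂)].
At t = 78.7: e^(−t/τ₁) = 0.00010823, e^(−t/τ₂) = 0.11439.
C₂ = 3.56·[1 − (8.6188·0.00010823 − 36.298·0.11439)/(-27.680)] = 3.56·0.85003 = 3.0261 mol/L.

3.03 mol/L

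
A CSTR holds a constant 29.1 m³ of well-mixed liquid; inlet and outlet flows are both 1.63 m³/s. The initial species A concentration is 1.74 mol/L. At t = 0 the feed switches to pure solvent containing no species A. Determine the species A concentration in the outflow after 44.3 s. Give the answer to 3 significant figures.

Unsteady species balance (constant V, well mixed): V dC/dt = Q(C_in − C).
Rewrite as dC/dt + C/τ = C_in/τ, τ = V/Q = 17.853 s.
Integrating: C(t) = C_in + (C₀ − C_in) e^(−t/τ).
C(44.3) = 0 + (1.74 − 0)·e^(−44.3/17.853) = 0 + (1.7400)·0.083625 = 0.14551 mol/L.

0.146 mol/L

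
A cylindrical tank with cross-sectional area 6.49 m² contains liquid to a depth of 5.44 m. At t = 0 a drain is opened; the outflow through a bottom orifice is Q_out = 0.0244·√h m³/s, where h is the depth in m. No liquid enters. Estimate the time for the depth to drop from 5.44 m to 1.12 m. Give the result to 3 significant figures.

Volume balance on the tank: A dh/dt = −0.0244 √h.
Separate and integrate: 2(√h − √h₀) = −(0.0244/A) t.
t = 2A(√h₀ − √h)/0.0244 = 2·6.49·(√5.44 − √1.12)/0.0244
  = 12.980 × (2.3324 − 1.0583) / 0.0244 = 677.77 s.

678 s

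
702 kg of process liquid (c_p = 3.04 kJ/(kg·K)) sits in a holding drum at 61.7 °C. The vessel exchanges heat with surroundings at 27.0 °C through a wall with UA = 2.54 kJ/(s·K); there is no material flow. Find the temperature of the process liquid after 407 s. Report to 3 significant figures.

48.4 °C

M c_p dT/dt = −UA(T − T_amb).
dT/dt = (T_ss − T)/τ with T_ss = T_amb = 27.000 °C, τ = M c_p/UA = 702·3.04/2.54 = 840.19 s.
Solution: T(t) = T_ss + (T₀ − T_ss) e^(−t/τ).
T(407) = 27.000 + (34.700)·0.61606 = 48.377 °C.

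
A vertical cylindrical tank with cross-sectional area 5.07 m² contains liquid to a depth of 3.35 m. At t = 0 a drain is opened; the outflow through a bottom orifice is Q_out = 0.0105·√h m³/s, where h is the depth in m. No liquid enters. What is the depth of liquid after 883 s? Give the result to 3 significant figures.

0.839 m

A dh/dt = −Q_out = −0.0105 √h.
This is separable: 2 d(√h)/dt = −0.0105/A, so √h = √h₀ − (0.0105/(2A)) t.
√h = √3.35 − 0.0105·883/(2·5.07) = 1.8303 − 0.91435 = 0.91595.
h = 0.91595² = 0.83897 m.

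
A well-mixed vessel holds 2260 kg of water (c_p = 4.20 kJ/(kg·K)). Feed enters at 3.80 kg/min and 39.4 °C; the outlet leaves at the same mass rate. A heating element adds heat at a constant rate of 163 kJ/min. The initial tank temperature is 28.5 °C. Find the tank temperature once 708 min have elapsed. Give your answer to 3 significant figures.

M c_p dT/dt = ṁ c_p (T_in − T) + Q̇.
τ = M/ṁ = 594.74 min; T_ss = T_in + Q̇/(ṁ c_p) = 39.4 + 163/(3.80·4.20) = 49.613 °C.
T approaches T_ss exponentially: T(t) = T_ss + (T₀ − T_ss) e^(−t/τ).
T(708) = 49.613 + (-21.113)·e^(−708/594.74) = 49.613 + (-21.113)·0.30409 = 43.193 °C.

43.2 °C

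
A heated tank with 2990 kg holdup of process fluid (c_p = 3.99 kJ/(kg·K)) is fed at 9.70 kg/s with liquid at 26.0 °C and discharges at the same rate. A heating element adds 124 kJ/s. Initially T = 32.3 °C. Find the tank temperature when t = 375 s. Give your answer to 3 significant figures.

30.1 °C

Heat balance on the well-mixed liquid: M c_p dT/dt = ṁ c_p (T_in − T) + 124.
Rearrange: dT/dt = (T_ss − T)/τ with τ = M/ṁ = 308.25 s and T_ss = T_in + Q̇/(ṁ c_p) = 29.204 °C.
Integrating: T(t) = T_ss + (T₀ − T_ss) e^(−t/τ).
T(375) = 29.204 + (3.0961)·e^(−375/308.25) = 29.204 + (3.0961)·0.29625 = 30.121 °C.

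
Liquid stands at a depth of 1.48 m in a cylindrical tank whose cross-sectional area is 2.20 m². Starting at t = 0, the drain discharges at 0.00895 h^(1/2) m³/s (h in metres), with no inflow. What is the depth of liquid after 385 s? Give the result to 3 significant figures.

0.188 m

With no inflow, A dh/dt = −0.00895 √h.
∫ h^(−1/2) dh = −(0.00895/A) ∫ dt, giving 2√h = 2√h₀ − (0.00895/A) t.
√h = √1.48 − 0.00895·385/(2·2.20) = 1.2166 − 0.78312 = 0.43343.
h = 0.43343² = 0.18786 m.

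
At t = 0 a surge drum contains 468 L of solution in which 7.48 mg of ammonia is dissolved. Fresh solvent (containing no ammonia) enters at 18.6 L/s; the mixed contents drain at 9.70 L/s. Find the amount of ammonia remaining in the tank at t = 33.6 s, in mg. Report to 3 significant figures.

4.37 mg

Total volume: dV/dt = Q_in − Q_out = 8.9000 L/s, so V(t) = 468 + 8.9000 t and V(33.6) = 767.04 L.
Species balance (pure solvent in): dm/dt = −Q_out · m/V(t).
dm/m = −Q_out dt/(V₀ + 8.9000 t); integrating gives ln(m/m₀) = −(Q_out/(Q_in−Q_out)) ln(V/V₀).
m = m₀ (V₀/V)^(Q_out/(Q_in−Q_out)) = 7.48 × (468/767.04)^(1.0899) = 4.3656 mg.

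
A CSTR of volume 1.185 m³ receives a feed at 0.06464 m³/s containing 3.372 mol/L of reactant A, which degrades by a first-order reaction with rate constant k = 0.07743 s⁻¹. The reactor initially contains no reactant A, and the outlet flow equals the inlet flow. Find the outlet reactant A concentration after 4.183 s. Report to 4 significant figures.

0.5913 mol/L

Accumulation = in − out − consumed: V dC/dt = Q C_in − Q C − k V C.
dC/dt = (Q/V) C_in − (Q/V + k) C; effective rate a = Q/V + k = 0.0545485 + 0.07743 = 0.131979 s⁻¹.
C_ss = Q C_in/(Q + kV) = 1.39369 mol/L; C(t) = C_ss + (C₀ − C_ss) e^(−a t).
C(4.183) = 1.39369 + (-1.39369)·e^(−0.131979·4.183) = 1.39369 + (-1.39369)·0.575759 = 0.591262 mol/L.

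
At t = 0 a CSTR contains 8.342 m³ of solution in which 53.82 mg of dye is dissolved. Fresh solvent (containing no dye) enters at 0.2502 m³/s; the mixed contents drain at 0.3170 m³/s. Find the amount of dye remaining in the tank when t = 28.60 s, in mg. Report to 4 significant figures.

Let m(t) be the amount of dye. Volume: V(t) = V₀ + (Q_in − Q_out) t = 8.342 − 0.0668000 t; V(28.60) = 6.43152 m³.
Species balance (pure solvent in): dm/dt = −Q_out · m/V(t).
Separate: dm/m = −Q_out dt/V(t) ⇒ ln(m/m₀) = −(Q_out/(Q_in−Q_out)) ln(V/V₀).
m = m₀ (V₀/V)^(Q_out/(Q_in−Q_out)) = 53.82 × (8.342/6.43152)^(-4.74551) = 15.6642 mg.

15.66 mg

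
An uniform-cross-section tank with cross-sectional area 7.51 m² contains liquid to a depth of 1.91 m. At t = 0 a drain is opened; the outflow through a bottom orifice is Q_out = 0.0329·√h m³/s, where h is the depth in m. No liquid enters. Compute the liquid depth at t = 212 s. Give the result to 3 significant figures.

Accumulation of liquid (constant cross-section A): A dh/dt = −0.0329 √h.
∫ h^(−1/2) dh = −(0.0329/A) ∫ dt, giving 2√h = 2√h₀ − (0.0329/A) t.
√h = √1.91 − 0.0329·212/(2·7.51) = 1.3820 − 0.46437 = 0.91766.
h = 0.91766² = 0.84210 m.

0.842 m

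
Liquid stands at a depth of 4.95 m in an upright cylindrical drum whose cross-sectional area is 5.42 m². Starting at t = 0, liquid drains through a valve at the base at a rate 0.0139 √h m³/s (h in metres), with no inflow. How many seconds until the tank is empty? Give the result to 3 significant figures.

1740 s

With no inflow, A dh/dt = −0.0139 √h.
Separate and integrate: 2(√h − √h₀) = −(0.0139/A) t.
Tank is empty when √h = 0: t_empty = 2A√h₀/0.0139.
t_empty = 2·5.42·√4.95/0.0139 = 10.840·2.2249/0.0139 = 1735.1 s.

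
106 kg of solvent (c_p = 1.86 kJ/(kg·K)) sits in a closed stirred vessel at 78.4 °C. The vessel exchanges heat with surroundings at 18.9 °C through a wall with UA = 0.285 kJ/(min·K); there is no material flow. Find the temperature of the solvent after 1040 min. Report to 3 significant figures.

32.1 °C

M c_p dT/dt = −UA(T − T_amb).
dT/dt = (T_ss − T)/τ with T_ss = T_amb = 18.900 °C, τ = M c_p/UA = 106·1.86/0.285 = 691.79 min.
T approaches T_ss exponentially: T(t) = T_ss + (T₀ − T_ss) e^(−t/τ).
T(1040) = 18.900 + (59.500)·0.22238 = 32.132 °C.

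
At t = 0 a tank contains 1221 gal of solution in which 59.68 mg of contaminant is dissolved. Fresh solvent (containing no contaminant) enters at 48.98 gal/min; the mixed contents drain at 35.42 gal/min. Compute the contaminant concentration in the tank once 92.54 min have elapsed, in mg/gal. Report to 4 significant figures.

Total volume: dV/dt = Q_in − Q_out = 13.5600 gal/min, so V(t) = 1221 + 13.5600 t and V(92.54) = 2475.84 gal.
Solute balance: dm/dt = 0 − Q_out C = −Q_out m/V(t).
dm/m = −Q_out dt/(V₀ + 13.5600 t); integrating gives ln(m/m₀) = −(Q_out/(Q_in−Q_out)) ln(V/V₀).
m = m₀ (V₀/V)^(Q_out/(Q_in−Q_out)) = 59.68 × (1221/2475.84)^(2.61209) = 9.41666 mg.
C = m/V = 9.41666/2475.84 = 0.00380341 mg/gal.

0.003803 mg/gal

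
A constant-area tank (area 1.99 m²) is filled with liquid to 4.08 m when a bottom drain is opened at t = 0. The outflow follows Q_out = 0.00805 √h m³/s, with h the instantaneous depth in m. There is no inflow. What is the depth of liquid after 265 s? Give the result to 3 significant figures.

Unsteady balance on liquid volume: A dh/dt = −0.00805 √h.
∫ h^(−1/2) dh = −(0.00805/A) ∫ dt, giving 2√h = 2√h₀ − (0.00805/A) t.
√h = √4.08 − 0.00805·265/(2·1.99) = 2.0199 − 0.53599 = 1.4839.
h = 1.4839² = 2.2020 m.

2.20 m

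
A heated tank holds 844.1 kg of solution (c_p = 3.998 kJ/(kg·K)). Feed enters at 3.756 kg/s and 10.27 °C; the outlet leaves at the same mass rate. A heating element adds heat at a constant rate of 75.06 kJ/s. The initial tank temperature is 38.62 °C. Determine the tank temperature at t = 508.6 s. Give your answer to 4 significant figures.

M c_p dT/dt = ṁ c_p (T_in − T) + Q̇.
Rearrange: dT/dt = (T_ss − T)/τ with τ = M/ṁ = 224.734 s and T_ss = T_in + Q̇/(ṁ c_p) = 15.2685 °C.
Solution: T(t) = T_ss + (T₀ − T_ss) e^(−t/τ).
T(508.6) = 15.2685 + (23.3515)·e^(−508.6/224.734) = 15.2685 + (23.3515)·0.104025 = 17.6976 °C.

17.70 °C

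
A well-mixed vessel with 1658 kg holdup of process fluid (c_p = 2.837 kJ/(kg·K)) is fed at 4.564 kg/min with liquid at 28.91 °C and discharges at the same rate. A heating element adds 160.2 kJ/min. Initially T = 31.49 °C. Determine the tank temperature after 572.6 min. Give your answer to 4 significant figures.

M c_p dT/dt = ṁ c_p (T_in − T) + Q̇.
Rearrange: dT/dt = (T_ss − T)/τ with τ = M/ṁ = 363.278 min and T_ss = T_in + Q̇/(ṁ c_p) = 41.2825 °C.
Solution: T(t) = T_ss + (T₀ − T_ss) e^(−t/τ).
T(572.6) = 41.2825 + (-9.79250)·e^(−572.6/363.278) = 41.2825 + (-9.79250)·0.206758 = 39.2578 °C.

39.26 °C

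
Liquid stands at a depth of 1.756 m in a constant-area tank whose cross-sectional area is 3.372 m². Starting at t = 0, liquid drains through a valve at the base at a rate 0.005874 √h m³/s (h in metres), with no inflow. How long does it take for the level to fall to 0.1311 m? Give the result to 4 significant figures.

Accumulation of liquid (constant cross-section A): A dh/dt = −0.005874 √h.
Separate and integrate: 2(√h − √h₀) = −(0.005874/A) t.
t = 2A(√h₀ − √h)/0.005874 = 2·3.372·(√1.756 − √0.1311)/0.005874
  = 6.74400 × (1.32514 − 0.362077) / 0.005874 = 1105.70 s.

1106 s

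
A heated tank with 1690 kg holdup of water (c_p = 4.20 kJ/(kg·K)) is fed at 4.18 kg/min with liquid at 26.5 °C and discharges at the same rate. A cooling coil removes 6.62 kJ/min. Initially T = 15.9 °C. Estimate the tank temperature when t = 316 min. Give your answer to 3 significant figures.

21.4 °C

Unsteady energy balance on the tank contents: M c_p dT/dt = ṁ c_p (T_in − T) − 6.62.
Rearrange: dT/dt = (T_ss − T)/τ with τ = M/ṁ = 404.31 min and T_ss = T_in − Q̇/(ṁ c_p) = 26.123 °C.
Integrating: T(t) = T_ss + (T₀ − T_ss) e^(−t/τ).
T(316) = 26.123 + (-10.223)·e^(−316/404.31) = 26.123 + (-10.223)·0.45768 = 21.444 °C.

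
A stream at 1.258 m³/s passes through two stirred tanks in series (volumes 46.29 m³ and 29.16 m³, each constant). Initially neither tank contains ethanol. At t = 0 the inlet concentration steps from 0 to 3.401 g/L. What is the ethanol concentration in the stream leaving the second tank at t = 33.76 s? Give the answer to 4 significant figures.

Each tank obeys Vᵢ dCᵢ/dt = Q(Cᵢ₋₁ − Cᵢ), so τᵢ = Vᵢ/Q.
τ₁ = 46.29/1.258 = 36.7965 s; τ₂ = 29.16/1.258 = 23.1797 s.
Tank 1: C₁ = C_in(1 − e^(−t/τ₁)). Tank 2 (τ₁ ≠ τ₂): C₂ = C_in[1 − (τ₁ e^(−t/τ₁) − τ₂ e^(−t/τ₂))/(τ₁ − τ₂)].
At t = 33.76: e^(−t/τ₁) = 0.399525, e^(−t/τ₂) = 0.233062.
C₂ = 3.401·[1 − (36.7965·0.399525 − 23.1797·0.233062)/(13.6169)] = 3.401·0.317109 = 1.07849 g/L.

1.078 g/L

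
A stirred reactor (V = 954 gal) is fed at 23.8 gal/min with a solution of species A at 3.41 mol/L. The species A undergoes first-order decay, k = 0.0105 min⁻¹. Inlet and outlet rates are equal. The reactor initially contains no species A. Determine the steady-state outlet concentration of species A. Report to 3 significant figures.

2.40 mol/L

Species balance: V dC/dt = Q C_in − Q C − k V C.
Steady state (dC/dt = 0): C_ss = Q C_in/(Q + kV) = C_in/(1 + kV/Q).
C_ss = 23.8·3.41/(23.8 + 0.0105·954) = 81.158/33.817 = 2.3999 mol/L.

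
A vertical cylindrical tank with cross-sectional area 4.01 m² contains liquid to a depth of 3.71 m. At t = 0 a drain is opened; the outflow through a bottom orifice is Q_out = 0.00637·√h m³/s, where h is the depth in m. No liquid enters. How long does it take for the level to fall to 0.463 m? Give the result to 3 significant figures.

1570 s

Unsteady balance on liquid volume: A dh/dt = −0.00637 √h.
∫ h^(−1/2) dh = −(0.00637/A) ∫ dt, giving 2√h = 2√h₀ − (0.00637/A) t.
t = 2A(√h₀ − √h)/0.00637 = 2·4.01·(√3.71 − √0.463)/0.00637
  = 8.0200 × (1.9261 − 0.68044) / 0.00637 = 1568.4 s.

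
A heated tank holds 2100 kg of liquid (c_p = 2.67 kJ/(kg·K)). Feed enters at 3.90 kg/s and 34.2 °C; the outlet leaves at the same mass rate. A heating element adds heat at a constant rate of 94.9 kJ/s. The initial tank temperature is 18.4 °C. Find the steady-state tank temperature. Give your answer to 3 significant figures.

43.3 °C

First-law balance (no shaft work): M c_p dT/dt = ṁ c_p (T_in − T) + 94.9.
At steady state dT/dt = 0 ⇒ T_ss = T_in + Q̇/(ṁ c_p) = 34.2 + 94.9/(3.90·2.67) = 43.314 °C.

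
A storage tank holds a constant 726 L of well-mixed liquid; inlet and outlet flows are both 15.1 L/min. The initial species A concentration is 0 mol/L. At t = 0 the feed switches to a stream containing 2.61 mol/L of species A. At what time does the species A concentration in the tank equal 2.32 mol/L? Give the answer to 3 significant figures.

Species balance: V dC/dt = Q(C_in − C) ⇒ τ = V/Q = 48.079 min.
C(t) = C_in + (C₀ − C_in) e^(−t/τ). Set C = 2.32 and solve for t:
e^(−t/τ) = (C − C_in)/(C₀ − C_in) = (2.32 − 2.61)/(0 − 2.61) = 0.11111
t = −τ ln(…) = 48.079 × 2.1972 = 105.64 min.

106 min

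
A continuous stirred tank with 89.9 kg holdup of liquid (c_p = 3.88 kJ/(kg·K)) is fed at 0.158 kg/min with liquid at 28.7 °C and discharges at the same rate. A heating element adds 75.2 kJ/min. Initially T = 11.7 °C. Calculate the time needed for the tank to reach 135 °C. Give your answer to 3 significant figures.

M c_p dT/dt = ṁ c_p (T_in − T) + Q̇.
τ = M/ṁ = 568.99 min; T_ss = T_in + Q̇/(ṁ c_p) = 151.37 °C.
T(t) = T_ss + (T₀ − T_ss) e^(−t/τ). Set T = 135:
e^(−t/τ) = (135 − 151.37)/(11.7 − 151.37) = 0.11719
t = −568.99 · ln(0.11719) = 1219.9 min.

1220 min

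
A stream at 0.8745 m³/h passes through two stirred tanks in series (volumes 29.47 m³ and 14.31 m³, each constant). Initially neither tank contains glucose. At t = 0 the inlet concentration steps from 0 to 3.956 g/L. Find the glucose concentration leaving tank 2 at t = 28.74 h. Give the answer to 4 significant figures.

Time constants: τᵢ = Vᵢ/Q for each well-mixed tank.
τ₁ = 29.47/0.8745 = 33.6993 h; τ₂ = 14.31/0.8745 = 16.3636 h.
Tank 1: C₁ = C_in(1 − e^(−t/τ₁)). Tank 2 (τ₁ ≠ τ₂): C₂ = C_in[1 − (τ₁ e^(−t/τ₁) − τ₂ e^(−t/τ₂))/(τ₁ − τ₂)].
At t = 28.74: e^(−t/τ₁) = 0.426204, e^(−t/τ₂) = 0.172677.
C₂ = 3.956·[1 − (33.6993·0.426204 − 16.3636·0.172677)/(17.3356)] = 3.956·0.334484 = 1.32322 g/L.

1.323 g/L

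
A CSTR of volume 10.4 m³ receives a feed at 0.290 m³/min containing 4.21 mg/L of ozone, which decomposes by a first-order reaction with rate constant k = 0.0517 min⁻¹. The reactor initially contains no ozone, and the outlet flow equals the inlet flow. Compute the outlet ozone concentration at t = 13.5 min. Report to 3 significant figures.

Accumulation = in − out − consumed: V dC/dt = Q C_in − Q C − k V C.
This is linear with rate a = Q/V + k = 0.079585 min⁻¹.
C_ss = Q C_in/(Q + kV) = 1.4751 mg/L; C(t) = C_ss + (C₀ − C_ss) e^(−a t).
C(13.5) = 1.4751 + (-1.4751)·e^(−0.079585·13.5) = 1.4751 + (-1.4751)·0.34151 = 0.97134 mg/L.

0.971 mg/L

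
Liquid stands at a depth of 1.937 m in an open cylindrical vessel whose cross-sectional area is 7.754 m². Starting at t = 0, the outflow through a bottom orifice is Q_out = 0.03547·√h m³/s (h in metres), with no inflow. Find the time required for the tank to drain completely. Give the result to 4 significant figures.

Mass balance (ρ constant): A dh/dt = −0.03547 √h.
∫ h^(−1/2) dh = −(0.03547/A) ∫ dt, giving 2√h = 2√h₀ − (0.03547/A) t.
Set h = 0: 2√h₀ = (0.03547/A) t_empty ⇒ t_empty = 2A√h₀/0.03547.
t_empty = 2·7.754·√1.937/0.03547 = 15.5080·1.39176/0.03547 = 608.498 s.

608.5 s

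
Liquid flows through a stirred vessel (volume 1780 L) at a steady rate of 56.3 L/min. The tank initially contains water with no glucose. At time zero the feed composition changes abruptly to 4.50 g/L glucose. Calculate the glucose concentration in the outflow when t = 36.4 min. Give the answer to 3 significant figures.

Mass balance on the solute (V constant): V dC/dt = Q(C_in − C).
Time constant τ = V/Q = 1780/56.3 = 31.616 min.
Integrating: C(t) = C_in + (C₀ − C_in) e^(−t/τ).
C(36.4) = 4.50 + (0 − 4.50)·e^(−36.4/31.616) = 4.50 + (-4.5000)·0.31622 = 3.0770 g/L.

3.08 g/L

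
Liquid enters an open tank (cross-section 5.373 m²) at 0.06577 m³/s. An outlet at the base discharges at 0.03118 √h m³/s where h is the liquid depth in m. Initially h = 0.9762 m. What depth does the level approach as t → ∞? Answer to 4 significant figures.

4.449 m

Level balance: A dh/dt = 0.06577 − 0.03118 √h. Setting dh/dt = 0:
Q_in = 0.03118 √h_ss ⇒ √h_ss = 0.06577/0.03118 = 2.10936.
h_ss = 2.10936² = 4.44942 m. (Since h₀ = 0.9762 m < h_ss, the level will rise toward this value.)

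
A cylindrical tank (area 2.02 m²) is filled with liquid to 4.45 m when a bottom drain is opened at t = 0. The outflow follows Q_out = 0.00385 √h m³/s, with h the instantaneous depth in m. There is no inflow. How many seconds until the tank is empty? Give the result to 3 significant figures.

With no inflow, A dh/dt = −0.00385 √h.
Separate and integrate: 2(√h − √h₀) = −(0.00385/A) t.
Tank is empty when √h = 0: t_empty = 2A√h₀/0.00385.
t_empty = 2·2.02·√4.45/0.00385 = 4.0400·2.1095/0.00385 = 2213.6 s.

2210 s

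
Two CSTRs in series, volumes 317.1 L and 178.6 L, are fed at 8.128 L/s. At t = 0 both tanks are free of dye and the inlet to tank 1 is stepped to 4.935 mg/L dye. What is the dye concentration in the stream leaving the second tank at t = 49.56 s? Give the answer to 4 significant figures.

Species balance on tank i: dCᵢ/dt = (Cᵢ₋₁ − Cᵢ)/τᵢ with τᵢ = Vᵢ/Q.
τ₁ = 317.1/8.128 = 39.0133 s; τ₂ = 178.6/8.128 = 21.9734 s.
Solving the cascade with C₁(0)=C₂(0)=0 gives C₂(t) = C_in[1 − (τ₁ e^(−t/τ₁) − τ₂ e^(−t/τ₂))/(τ₁ − τ₂)].
At t = 49.56: e^(−t/τ₁) = 0.280737, e^(−t/τ₂) = 0.104826.
C₂ = 4.935·[1 − (39.0133·0.280737 − 21.9734·0.104826)/(17.0399)] = 4.935·0.492420 = 2.43009 mg/L.

2.430 mg/L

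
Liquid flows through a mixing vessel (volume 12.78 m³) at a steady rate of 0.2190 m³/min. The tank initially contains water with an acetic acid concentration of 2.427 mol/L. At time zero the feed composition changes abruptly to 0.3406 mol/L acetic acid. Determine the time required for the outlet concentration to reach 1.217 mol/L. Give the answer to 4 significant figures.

50.62 min

Species balance: V dC/dt = Q(C_in − C) ⇒ τ = V/Q = 58.3562 min.
C(t) = C_in + (C₀ − C_in) e^(−t/τ). Set C = 1.217 and solve for t:
e^(−t/τ) = (C − C_in)/(C₀ − C_in) = (1.217 − 0.3406)/(2.427 − 0.3406) = 0.420054
t = −τ ln(…) = 58.3562 × 0.867373 = 50.6165 min.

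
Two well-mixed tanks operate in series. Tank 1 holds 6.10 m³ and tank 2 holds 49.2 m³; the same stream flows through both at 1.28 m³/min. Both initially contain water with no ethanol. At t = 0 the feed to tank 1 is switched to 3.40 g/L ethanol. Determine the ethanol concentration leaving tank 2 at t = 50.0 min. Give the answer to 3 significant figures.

Species balance on tank i: dCᵢ/dt = (Cᵢ₋₁ − Cᵢ)/τᵢ with τᵢ = Vᵢ/Q.
τ₁ = 6.10/1.28 = 4.7656 min; τ₂ = 49.2/1.28 = 38.438 min.
Solving the cascade with C₁(0)=C₂(0)=0 gives C₂(t) = C_in[1 − (τ₁ e^(−t/τ₁) − τ₂ e^(−t/τ₂))/(τ₁ − τ₂)].
At t = 50.0: e^(−t/τ₁) = 2.7763e-05, e^(−t/τ₂) = 0.27231.
C₂ = 3.40·[1 − (4.7656·2.7763e-05 − 38.438·0.27231)/(-33.672)] = 3.40·0.68915 = 2.3431 g/L.

2.34 g/L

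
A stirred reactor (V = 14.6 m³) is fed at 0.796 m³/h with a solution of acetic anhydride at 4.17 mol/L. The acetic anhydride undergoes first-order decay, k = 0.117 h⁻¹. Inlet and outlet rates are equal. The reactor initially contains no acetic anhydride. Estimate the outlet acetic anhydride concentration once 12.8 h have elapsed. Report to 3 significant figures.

1.18 mol/L

Accumulation = in − out − consumed: V dC/dt = Q C_in − Q C − k V C.
dC/dt = (Q/V) C_in − (Q/V + k) C; effective rate a = Q/V + k = 0.054521 + 0.117 = 0.17152 h⁻¹.
C_ss = Q C_in/(Q + kV) = 1.3255 mol/L; C(t) = C_ss + (C₀ − C_ss) e^(−a t).
C(12.8) = 1.3255 + (-1.3255)·e^(−0.17152·12.8) = 1.3255 + (-1.3255)·0.11131 = 1.1780 mol/L.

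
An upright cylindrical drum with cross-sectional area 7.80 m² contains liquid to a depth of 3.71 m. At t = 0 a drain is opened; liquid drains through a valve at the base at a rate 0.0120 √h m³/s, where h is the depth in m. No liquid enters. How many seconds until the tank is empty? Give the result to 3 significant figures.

2500 s

A dh/dt = −Q_out = −0.0120 √h.
∫ h^(−1/2) dh = −(0.0120/A) ∫ dt, giving 2√h = 2√h₀ − (0.0120/A) t.
Set h = 0: 2√h₀ = (0.0120/A) t_empty ⇒ t_empty = 2A√h₀/0.0120.
t_empty = 2·7.80·√3.71/0.0120 = 15.600·1.9261/0.0120 = 2504.0 s.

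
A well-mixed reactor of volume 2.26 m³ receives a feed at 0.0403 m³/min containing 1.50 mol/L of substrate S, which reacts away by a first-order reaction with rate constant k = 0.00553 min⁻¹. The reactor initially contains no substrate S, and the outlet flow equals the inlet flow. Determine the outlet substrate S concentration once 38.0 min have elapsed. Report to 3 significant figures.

0.674 mol/L

Accumulation = in − out − consumed: V dC/dt = Q C_in − Q C − k V C.
dC/dt = (Q/V) C_in − (Q/V + k) C; effective rate a = Q/V + k = 0.017832 + 0.00553 = 0.023362 min⁻¹.
C_ss = Q C_in/(Q + kV) = 1.1449 mol/L; C(t) = C_ss + (C₀ − C_ss) e^(−a t).
C(38.0) = 1.1449 + (-1.1449)·e^(−0.023362·38.0) = 1.1449 + (-1.1449)·0.41158 = 0.67370 mol/L.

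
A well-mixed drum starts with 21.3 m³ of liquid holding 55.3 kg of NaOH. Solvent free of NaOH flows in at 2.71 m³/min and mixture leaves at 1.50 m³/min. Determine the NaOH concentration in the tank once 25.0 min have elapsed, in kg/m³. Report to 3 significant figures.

0.359 kg/m³

Let m(t) be the amount of NaOH. Volume: V(t) = V₀ + (Q_in − Q_out) t = 21.3 + 1.2100 t; V(25.0) = 51.550 m³.
Species balance (pure solvent in): dm/dt = −Q_out · m/V(t).
Separate: dm/m = −Q_out dt/V(t) ⇒ ln(m/m₀) = −(Q_out/(Q_in−Q_out)) ln(V/V₀).
m = m₀ (V₀/V)^(Q_out/(Q_in−Q_out)) = 55.3 × (21.3/51.550)^(1.2397) = 18.488 kg.
C = m/V = 18.488/51.550 = 0.35863 kg/m³.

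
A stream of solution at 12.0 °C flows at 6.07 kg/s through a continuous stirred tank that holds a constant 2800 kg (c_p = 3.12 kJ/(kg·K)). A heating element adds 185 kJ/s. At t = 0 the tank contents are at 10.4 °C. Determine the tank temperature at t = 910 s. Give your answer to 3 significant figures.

20.2 °C

Unsteady energy balance on the tank contents: M c_p dT/dt = ṁ c_p (T_in − T) + 185.
Rearrange: dT/dt = (T_ss − T)/τ with τ = M/ṁ = 461.29 s and T_ss = T_in + Q̇/(ṁ c_p) = 21.769 °C.
T approaches T_ss exponentially: T(t) = T_ss + (T₀ − T_ss) e^(−t/τ).
T(910) = 21.769 + (-11.369)·e^(−910/461.29) = 21.769 + (-11.369)·0.13907 = 20.187 °C.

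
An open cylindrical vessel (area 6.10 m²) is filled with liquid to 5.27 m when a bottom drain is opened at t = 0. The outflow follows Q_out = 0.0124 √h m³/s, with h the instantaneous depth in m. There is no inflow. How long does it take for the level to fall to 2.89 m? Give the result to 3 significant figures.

A dh/dt = −Q_out = −0.0124 √h.
∫ h^(−1/2) dh = −(0.0124/A) ∫ dt, giving 2√h = 2√h₀ − (0.0124/A) t.
t = 2A(√h₀ − √h)/0.0124 = 2·6.10·(√5.27 − √2.89)/0.0124
  = 12.200 × (2.2956 − 1.7000) / 0.0124 = 586.04 s.

586 s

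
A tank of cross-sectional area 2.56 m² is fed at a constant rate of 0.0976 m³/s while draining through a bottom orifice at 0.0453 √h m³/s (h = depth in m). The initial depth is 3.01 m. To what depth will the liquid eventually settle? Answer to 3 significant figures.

4.64 m

Mass balance (ρ constant): A dh/dt = Q_in − 0.0453 √h. At steady state dh/dt = 0:
Q_in = 0.0453 √h_ss ⇒ √h_ss = 0.0976/0.0453 = 2.1545.
h_ss = 2.1545² = 4.6420 m. (Since h₀ = 3.01 m < h_ss, the level will rise toward this value.)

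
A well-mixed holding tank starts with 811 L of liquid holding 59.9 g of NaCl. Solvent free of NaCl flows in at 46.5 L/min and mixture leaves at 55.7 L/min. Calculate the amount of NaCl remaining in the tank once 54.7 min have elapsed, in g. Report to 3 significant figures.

Total volume: dV/dt = Q_in − Q_out = -9.2000 L/min, so V(t) = 811 − 9.2000 t and V(54.7) = 307.76 L.
Species balance (pure solvent in): dm/dt = −Q_out · m/V(t).
dm/m = −Q_out dt/(V₀ − 9.2000 t); integrating gives ln(m/m₀) = −(Q_out/(Q_in−Q_out)) ln(V/V₀).
m = m₀ (V₀/V)^(Q_out/(Q_in−Q_out)) = 59.9 × (811/307.76)^(-6.0543) = 0.16971 g.

0.170 g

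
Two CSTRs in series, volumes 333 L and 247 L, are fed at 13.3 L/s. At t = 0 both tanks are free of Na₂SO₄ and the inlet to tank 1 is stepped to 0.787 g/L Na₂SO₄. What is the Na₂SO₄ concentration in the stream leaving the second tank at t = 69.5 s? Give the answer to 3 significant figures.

0.651 g/L

Each tank obeys Vᵢ dCᵢ/dt = Q(Cᵢ₋₁ − Cᵢ), so τᵢ = Vᵢ/Q.
τ₁ = 333/13.3 = 25.038 s; τ₂ = 247/13.3 = 18.571 s.
Solving the cascade with C₁(0)=C₂(0)=0 gives C₂(t) = C_in[1 − (τ₁ e^(−t/τ₁) − τ₂ e^(−t/τ₂))/(τ₁ − τ₂)].
At t = 69.5: e^(−t/τ₁) = 0.062298, e^(−t/τ₂) = 0.023699.
C₂ = 0.787·[1 − (25.038·0.062298 − 18.571·0.023699)/(6.4662)] = 0.787·0.82684 = 0.65073 g/L.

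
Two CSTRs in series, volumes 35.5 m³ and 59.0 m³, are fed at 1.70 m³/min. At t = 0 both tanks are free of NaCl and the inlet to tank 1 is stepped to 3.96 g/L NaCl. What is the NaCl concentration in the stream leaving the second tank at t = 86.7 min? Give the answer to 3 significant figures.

Species balance on tank i: dCᵢ/dt = (Cᵢ₋₁ − Cᵢ)/τᵢ with τᵢ = Vᵢ/Q.
τ₁ = 35.5/1.70 = 20.882 min; τ₂ = 59.0/1.70 = 34.706 min.
Solving the cascade with C₁(0)=C₂(0)=0 gives C₂(t) = C_in[1 − (τ₁ e^(−t/τ₁) − τ₂ e^(−t/τ₂))/(τ₁ − τ₂)].
At t = 86.7: e^(−t/τ₁) = 0.015736, e^(−t/τ₂) = 0.082238.
C₂ = 3.96·[1 − (20.882·0.015736 − 34.706·0.082238)/(-13.824)] = 3.96·0.81730 = 3.2365 g/L.

3.24 g/L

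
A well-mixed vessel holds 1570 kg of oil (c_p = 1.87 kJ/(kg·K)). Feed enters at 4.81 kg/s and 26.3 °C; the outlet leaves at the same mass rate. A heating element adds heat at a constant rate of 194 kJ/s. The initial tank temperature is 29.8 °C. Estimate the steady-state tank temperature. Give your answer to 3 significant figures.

Energy balance: M c_p dT/dt = ṁ c_p (T_in − T) + 194.
At steady state dT/dt = 0 ⇒ T_ss = T_in + Q̇/(ṁ c_p) = 26.3 + 194/(4.81·1.87) = 47.868 °C.

47.9 °C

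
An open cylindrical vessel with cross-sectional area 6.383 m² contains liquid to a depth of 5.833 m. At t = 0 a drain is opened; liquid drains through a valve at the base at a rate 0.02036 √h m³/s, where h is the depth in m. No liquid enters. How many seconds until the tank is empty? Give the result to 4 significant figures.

With no inflow, A dh/dt = −0.02036 √h.
Separate and integrate: 2(√h − √h₀) = −(0.02036/A) t.
Set h = 0: 2√h₀ = (0.02036/A) t_empty ⇒ t_empty = 2A√h₀/0.02036.
t_empty = 2·6.383·√5.833/0.02036 = 12.7660·2.41516/0.02036 = 1514.34 s.

1514 s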